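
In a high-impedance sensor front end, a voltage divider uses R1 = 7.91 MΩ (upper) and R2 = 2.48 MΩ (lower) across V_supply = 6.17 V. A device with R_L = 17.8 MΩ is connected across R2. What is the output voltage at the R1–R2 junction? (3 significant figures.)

The load sits in parallel with R2, giving an effective lower resistance R2' = R2·R_L/(R2+R_L) = 2.177 MΩ.
Now apply the divider: V_out = 6.17 × 0.2158 = 1.331 V.

V_out ≈ 1.33 V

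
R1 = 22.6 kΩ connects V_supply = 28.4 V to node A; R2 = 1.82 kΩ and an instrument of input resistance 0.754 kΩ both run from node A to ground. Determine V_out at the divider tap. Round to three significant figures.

V_out ≈ 0.655 V

R2 ‖ R_L = (1.82 × 0.754)/(1.82 + 0.754) = 0.5331 kΩ.
Then V_out = V_supply · R2'/(R1 + R2') = 28.4 × 0.5331/23.13 = 0.6545 V.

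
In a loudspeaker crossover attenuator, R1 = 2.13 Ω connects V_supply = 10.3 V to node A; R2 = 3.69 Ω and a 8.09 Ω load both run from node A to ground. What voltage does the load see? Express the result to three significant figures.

First combine the lower leg with the load: R2 ‖ R_L = 2.534 Ω.
Voltage divider with the loaded lower leg: V_out = 10.3 × 2.534/(2.13 + 2.534) = 10.3 × 0.5433 = 5.596 V.
(Unloaded it would be 6.53 V; the load pulls it down.)

V_out ≈ 5.60 V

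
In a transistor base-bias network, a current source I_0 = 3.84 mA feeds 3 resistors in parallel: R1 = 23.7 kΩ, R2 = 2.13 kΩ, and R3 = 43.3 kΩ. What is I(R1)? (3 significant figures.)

Conductances: ΣG = 1/23.7 + 1/2.13 + 1/43.3 = 0.5348 (1/kΩ).
Current divider: I(R1) = I_0 · G_k/ΣG = 3.84 × (0.04219/0.5348) = 3.84 × 0.07890 = 0.3030 mA.

I ≈ 0.303 mA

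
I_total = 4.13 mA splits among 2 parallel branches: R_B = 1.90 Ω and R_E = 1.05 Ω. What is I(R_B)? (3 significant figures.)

I ≈ 1.47 mA

With just two branches, the current splits inversely with resistance.
So I = 4.13 × 1.05/2.950 = 1.470 mA.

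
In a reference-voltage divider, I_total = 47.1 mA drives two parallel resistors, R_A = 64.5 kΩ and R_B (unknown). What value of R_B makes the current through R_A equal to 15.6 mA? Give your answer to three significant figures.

In a two-way split, I_A/I_total = R_B/(R_A + R_B).
15.6/47.1 = R_B/(R_A + R_B) → R_B = R_A · (0.3312)/(1 − 0.3312) = 64.5 × 0.4952 = 31.94 kΩ.

R_B ≈ 31.9 kΩ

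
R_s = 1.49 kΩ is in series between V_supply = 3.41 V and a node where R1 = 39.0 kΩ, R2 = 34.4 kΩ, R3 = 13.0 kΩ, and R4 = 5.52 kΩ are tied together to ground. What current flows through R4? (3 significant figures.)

I ≈ 0.421 mA

Equivalent of the parallel group: R_p = 3.197 kΩ.
Node voltage V_A = V_supply · R_p/(R_s + R_p) = 3.41 × 0.6821 = 2.326 V.
I(R4) = V_A / R4 = 2.326/5.52 = 0.4214 mA.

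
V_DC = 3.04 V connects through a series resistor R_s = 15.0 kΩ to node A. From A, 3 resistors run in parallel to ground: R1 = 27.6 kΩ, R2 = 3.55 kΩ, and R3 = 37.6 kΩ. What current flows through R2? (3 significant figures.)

Combine the parallel branches: R_p = (1/27.6 + 1/3.55 + 1/37.6)⁻¹ = 2.903 kΩ.
Node voltage V_A = V_DC · R_p/(R_s + R_p) = 3.04 × 0.1621 = 0.4929 V.
Branch current I = V_A/R2 = 0.4929/3.55 = 0.1388 mA.

I ≈ 0.139 mA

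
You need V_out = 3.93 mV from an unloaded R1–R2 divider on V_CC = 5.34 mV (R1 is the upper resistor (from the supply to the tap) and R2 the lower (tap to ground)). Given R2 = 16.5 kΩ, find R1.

R1 ≈ 5.92 kΩ

The divider ratio is R2/(R1+R2) = 3.93/5.34 = 0.7360.
R1 = R2·(1/k − 1) = 16.5 × 0.3588 = 5.920 kΩ.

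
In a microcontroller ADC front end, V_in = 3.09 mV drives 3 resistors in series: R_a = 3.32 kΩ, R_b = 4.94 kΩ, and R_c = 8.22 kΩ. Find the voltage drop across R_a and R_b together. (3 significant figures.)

V ≈ 1.55 mV

Total series resistance ΣR = 3.32 + 4.94 + 8.22 = 16.48 kΩ.
R_{R_a..R_b} = 3.32 + 4.94 = 8.260 kΩ.
V = V_in · R/ΣR = 3.09 × 0.5012 = 1.549 mV.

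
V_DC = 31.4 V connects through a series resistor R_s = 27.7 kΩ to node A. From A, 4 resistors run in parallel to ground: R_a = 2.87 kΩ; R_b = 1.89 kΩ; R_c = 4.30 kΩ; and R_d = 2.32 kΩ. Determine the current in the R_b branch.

Equivalent of the parallel group: R_p = 0.6489 kΩ.
Node voltage V_A = V_DC · R_p/(R_s + R_p) = 31.4 × 0.02289 = 0.7187 V.
Branch current I = V_A/R_b = 0.7187/1.89 = 0.3803 mA.

I ≈ 0.380 mA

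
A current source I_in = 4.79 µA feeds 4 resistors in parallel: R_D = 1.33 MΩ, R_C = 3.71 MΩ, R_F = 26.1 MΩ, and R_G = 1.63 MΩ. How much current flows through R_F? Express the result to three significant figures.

Total conductance ΣG = 1/1.33 + 1/3.71 + 1/26.1 + 1/1.63 = 1.673 (units of 1/MΩ).
By the current-divider rule, I = I_in · G_k/ΣG = 4.79 × 0.02290 = 0.1097 µA.

I ≈ 0.110 µA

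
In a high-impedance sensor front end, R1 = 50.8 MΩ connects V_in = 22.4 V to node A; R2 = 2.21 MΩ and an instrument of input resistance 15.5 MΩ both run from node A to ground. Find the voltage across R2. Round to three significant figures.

R2 ‖ R_L = (2.21 × 15.5)/(2.21 + 15.5) = 1.934 MΩ.
Then V_out = V_in · R2'/(R1 + R2') = 22.4 × 1.934/52.73 = 0.8216 V.
(Unloaded it would be 0.934 V; the load pulls it down.)

V_out ≈ 0.822 V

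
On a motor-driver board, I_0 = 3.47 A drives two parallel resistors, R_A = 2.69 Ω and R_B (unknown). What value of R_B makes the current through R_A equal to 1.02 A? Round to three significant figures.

R_B ≈ 1.12 Ω

The fraction through R_A equals R_B/(R_A+R_B).
With f = 0.2939, R_B = R_A · f/(1−f) = 2.69 × 0.4163 = 1.120 Ω.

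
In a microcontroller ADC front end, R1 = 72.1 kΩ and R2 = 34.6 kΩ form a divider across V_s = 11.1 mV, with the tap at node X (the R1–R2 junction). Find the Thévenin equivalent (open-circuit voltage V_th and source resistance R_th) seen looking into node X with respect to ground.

V_th ≈ 3.60 mV, R_th ≈ 23.4 kΩ

V_th is the unloaded tap voltage: V_s · R2/(R1+R2) = 11.1 × 0.3243 = 3.599 mV.
Looking into X with the source shorted: R_th = R1·R2/(R1+R2) = 72.10 × 34.6/106.7 = 23.38 kΩ.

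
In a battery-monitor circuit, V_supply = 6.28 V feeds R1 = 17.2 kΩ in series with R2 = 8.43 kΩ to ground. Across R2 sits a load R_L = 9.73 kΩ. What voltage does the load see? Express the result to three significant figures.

The load sits in parallel with R2, giving an effective lower resistance R2' = R2·R_L/(R2+R_L) = 4.517 kΩ.
Then V_out = V_supply · R2'/(R1 + R2') = 6.28 × 4.517/21.72 = 1.306 V.

V_out ≈ 1.31 V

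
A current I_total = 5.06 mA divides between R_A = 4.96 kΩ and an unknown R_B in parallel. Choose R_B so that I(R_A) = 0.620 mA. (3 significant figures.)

Two-branch current divider: I_A = I_total · R_B/(R_A + R_B).
With f = 0.1225, R_B = R_A · f/(1−f) = 4.96 × 0.1396 = 0.6926 kΩ.

R_B ≈ 0.693 kΩ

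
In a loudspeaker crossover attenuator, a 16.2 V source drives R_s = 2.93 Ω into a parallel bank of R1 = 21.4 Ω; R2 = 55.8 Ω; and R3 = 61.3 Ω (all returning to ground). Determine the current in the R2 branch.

Combine the parallel branches: R_p = (1/21.4 + 1/55.8 + 1/61.3)⁻¹ = 12.35 Ω.
V_A by voltage divider: V_A = 16.2 × 12.35/(2.93 + 12.35) = 13.09 V.
Branch current I = V_A/R2 = 13.09/55.8 = 0.2347 A.
(Equivalently: I_total = 1.060 A, then current-divider fraction G_k/ΣG = 0.2213.)

I ≈ 0.235 A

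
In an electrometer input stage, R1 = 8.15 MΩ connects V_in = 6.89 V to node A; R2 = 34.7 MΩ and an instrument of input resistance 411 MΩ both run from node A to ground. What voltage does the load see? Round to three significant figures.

The load sits in parallel with R2, giving an effective lower resistance R2' = R2·R_L/(R2+R_L) = 32.00 MΩ.
Then V_out = V_in · R2'/(R1 + R2') = 6.89 × 32.00/40.15 = 5.491 V.

V_out ≈ 5.49 V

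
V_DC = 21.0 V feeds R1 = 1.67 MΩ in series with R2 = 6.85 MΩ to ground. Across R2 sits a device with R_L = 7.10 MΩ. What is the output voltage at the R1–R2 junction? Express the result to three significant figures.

V_out ≈ 14.2 V

The load sits in parallel with R2, giving an effective lower resistance R2' = R2·R_L/(R2+R_L) = 3.486 MΩ.
Voltage divider with the loaded lower leg: V_out = 21.0 × 3.486/(1.67 + 3.486) = 21.0 × 0.6761 = 14.20 V.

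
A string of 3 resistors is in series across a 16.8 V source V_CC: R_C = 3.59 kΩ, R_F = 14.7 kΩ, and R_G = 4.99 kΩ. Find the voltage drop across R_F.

V ≈ 10.6 V

ΣR = 3.59 + 14.7 + 4.99 = 23.28 kΩ.
By the voltage-divider rule, V = 16.8 × 14.70/23.28 = 10.61 V.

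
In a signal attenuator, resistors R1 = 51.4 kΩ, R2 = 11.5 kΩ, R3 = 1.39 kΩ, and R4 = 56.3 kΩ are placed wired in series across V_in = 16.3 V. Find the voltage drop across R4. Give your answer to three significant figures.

V ≈ 7.61 V

Series total: ΣR = 51.4 + 11.5 + 1.39 + 56.3 = 120.6 kΩ.
By the voltage-divider rule, V = 16.3 × 56.30/120.6 = 7.610 V.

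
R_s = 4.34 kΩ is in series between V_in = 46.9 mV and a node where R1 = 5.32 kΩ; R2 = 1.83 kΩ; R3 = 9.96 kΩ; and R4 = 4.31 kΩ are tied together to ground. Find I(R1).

I ≈ 1.57 µA

Parallel bank: R_p = 1/(1/5.32 + 1/1.83 + 1/9.96 + 1/4.31) = 0.9373 kΩ.
Node voltage V_A = V_in · R_p/(R_s + R_p) = 46.9 × 0.1776 = 8.330 mV.
I(R1) = V_A / R1 = 8.330/5.32 = 1.566 µA.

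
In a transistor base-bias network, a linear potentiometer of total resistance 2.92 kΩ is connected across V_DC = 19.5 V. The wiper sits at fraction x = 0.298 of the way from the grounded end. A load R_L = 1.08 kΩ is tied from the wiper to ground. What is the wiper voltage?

V_out ≈ 3.71 V

The pot divides into 2.050 kΩ above the wiper and 0.8702 kΩ below.
(x·R_p) ‖ R_L = 0.4819 kΩ.
Loaded-divider output: V_out = 19.5 × 0.1903 = 3.712 V.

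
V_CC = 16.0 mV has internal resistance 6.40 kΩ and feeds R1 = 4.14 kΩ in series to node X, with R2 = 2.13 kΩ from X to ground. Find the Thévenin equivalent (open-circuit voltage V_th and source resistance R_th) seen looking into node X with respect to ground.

R1' = 6.40 + 4.14 = 10.54 kΩ (source resistance + R1).
With X open, the divider is unloaded: V_th = 16.0 × 2.13/12.67 = 2.690 mV.
Looking into X with the source shorted: R_th = R1'·R2/(R1'+R2) = 10.54 × 2.13/12.67 = 1.772 kΩ.

V_th ≈ 2.69 mV, R_th ≈ 1.77 kΩ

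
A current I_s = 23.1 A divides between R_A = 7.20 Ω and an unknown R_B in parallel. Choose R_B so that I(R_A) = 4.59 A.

Two-branch current divider: I_A = I_s · R_B/(R_A + R_B).
With f = 0.1987, R_B = R_A · f/(1−f) = 7.20 × 0.2480 = 1.785 Ω.

R_B ≈ 1.79 Ω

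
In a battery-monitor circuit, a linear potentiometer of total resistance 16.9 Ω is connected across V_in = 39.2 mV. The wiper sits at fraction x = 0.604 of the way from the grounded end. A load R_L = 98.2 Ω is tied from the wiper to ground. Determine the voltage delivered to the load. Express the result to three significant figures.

Split the track: R_lower = x·R_p = 10.21 Ω, R_upper = (1−x)·R_p = 6.692 Ω.
Lower segment in parallel with the load: 10.21 ‖ 98.2 = 9.246 Ω.
V_out = 39.2 × 9.246/(6.692 + 9.246) = 22.74 mV.
(Unloaded: V_out = x·V_in = 23.7 mV.)

V_out ≈ 22.7 mV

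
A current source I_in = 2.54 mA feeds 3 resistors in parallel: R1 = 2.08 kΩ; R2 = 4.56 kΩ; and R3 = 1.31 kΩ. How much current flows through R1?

Total conductance ΣG = 1/2.08 + 1/4.56 + 1/1.31 = 1.463 (units of 1/kΩ).
By the current-divider rule, I = I_in · G_k/ΣG = 2.54 × 0.3285 = 0.8344 mA.

I ≈ 0.834 mA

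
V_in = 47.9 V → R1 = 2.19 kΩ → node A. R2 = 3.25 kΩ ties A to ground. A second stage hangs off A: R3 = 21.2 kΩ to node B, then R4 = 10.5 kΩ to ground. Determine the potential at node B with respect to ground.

V_B ≈ 9.10 V

The second stage (R3 + R4 = 31.70 kΩ) loads node A in parallel with R2.
Effective lower resistance at A: R2 ‖ 31.70 = 2.948 kΩ.
V_A = 47.9 × 2.948/(2.19 + 2.948) = 27.48 V.
Stage 2 is unloaded, so V_B = V_A · R4/(R3+R4) = 27.48 × 10.5/31.70 = 9.103 V.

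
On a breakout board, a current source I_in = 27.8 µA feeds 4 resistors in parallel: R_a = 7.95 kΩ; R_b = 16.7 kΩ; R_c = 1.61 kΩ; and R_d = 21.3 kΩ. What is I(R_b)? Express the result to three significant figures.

I ≈ 1.95 µA

ΣG = 1/7.95 + 1/16.7 + 1/1.61 + 1/21.3 = 0.8537.
By the current-divider rule, I = I_in · G_k/ΣG = 27.8 × 0.07014 = 1.950 µA.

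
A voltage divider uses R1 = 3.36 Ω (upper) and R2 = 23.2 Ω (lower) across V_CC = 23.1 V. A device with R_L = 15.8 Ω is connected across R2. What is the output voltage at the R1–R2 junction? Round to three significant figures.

First combine the lower leg with the load: R2 ‖ R_L = 9.399 Ω.
Now apply the divider: V_out = 23.1 × 0.7367 = 17.02 V.

V_out ≈ 17.0 V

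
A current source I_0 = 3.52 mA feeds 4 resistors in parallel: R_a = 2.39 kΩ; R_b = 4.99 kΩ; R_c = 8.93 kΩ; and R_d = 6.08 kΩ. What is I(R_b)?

I ≈ 0.788 mA

ΣG = 1/2.39 + 1/4.99 + 1/8.93 + 1/6.08 = 0.8953.
Current divider: I(R_b) = I_0 · G_k/ΣG = 3.52 × (0.2004/0.8953) = 3.52 × 0.2238 = 0.7879 mA.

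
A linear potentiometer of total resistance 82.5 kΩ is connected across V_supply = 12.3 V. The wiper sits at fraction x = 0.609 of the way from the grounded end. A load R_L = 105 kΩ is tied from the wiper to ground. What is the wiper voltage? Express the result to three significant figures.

Lower segment x·R_p = 50.24 kΩ; upper segment (1−x)·R_p = 32.26 kΩ.
Lower segment in parallel with the load: 50.24 ‖ 105 = 33.98 kΩ.
Then V_out = V_supply · 33.98/(32.26 + 33.98) = 6.310 V.
(Unloaded: V_out = x·V_supply = 7.49 V.)

V_out ≈ 6.31 V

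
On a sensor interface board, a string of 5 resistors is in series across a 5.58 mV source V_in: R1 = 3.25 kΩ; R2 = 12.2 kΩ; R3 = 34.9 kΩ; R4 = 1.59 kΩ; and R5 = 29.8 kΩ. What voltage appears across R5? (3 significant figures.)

Series total: ΣR = 3.25 + 12.2 + 34.9 + 1.59 + 29.8 = 81.74 kΩ.
By the voltage-divider rule, V = 5.58 × 29.80/81.74 = 2.034 mV.

V ≈ 2.03 mV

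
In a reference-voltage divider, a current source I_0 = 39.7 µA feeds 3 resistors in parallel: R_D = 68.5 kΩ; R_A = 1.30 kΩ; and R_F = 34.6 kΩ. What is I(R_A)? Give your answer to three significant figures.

I ≈ 37.6 µA

Total conductance ΣG = 1/68.5 + 1/1.30 + 1/34.6 = 0.8127 (units of 1/kΩ).
Current divider: I(R_A) = I_0 · G_k/ΣG = 39.7 × (0.7692/0.8127) = 39.7 × 0.9465 = 37.58 µA.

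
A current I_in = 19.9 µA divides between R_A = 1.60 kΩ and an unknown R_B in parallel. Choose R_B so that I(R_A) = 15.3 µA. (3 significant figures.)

In a two-way split, I_A/I_in = R_B/(R_A + R_B).
With f = 0.7688, R_B = R_A · f/(1−f) = 1.60 × 3.326 = 5.322 kΩ.

R_B ≈ 5.32 kΩ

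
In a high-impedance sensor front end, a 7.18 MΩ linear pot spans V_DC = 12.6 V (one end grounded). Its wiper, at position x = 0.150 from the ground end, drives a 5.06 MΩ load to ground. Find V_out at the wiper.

V_out ≈ 1.60 V

The pot divides into 6.103 MΩ above the wiper and 1.077 MΩ below.
R_L loads the lower segment: effective lower R = 0.8880 MΩ.
V_out = 12.6 × 0.8880/(6.103 + 0.8880) = 1.600 V.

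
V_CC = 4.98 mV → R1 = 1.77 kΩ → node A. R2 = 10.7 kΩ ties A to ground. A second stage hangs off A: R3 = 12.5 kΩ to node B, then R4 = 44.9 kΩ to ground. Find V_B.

V_B ≈ 3.26 mV

Looking into the second stage from A: R3 + R4 = 57.40 kΩ appears in parallel with R2.
R2 ‖ (R3+R4) = 9.019 kΩ.
First divider: V_A = V_CC · 9.019/(1.77 + 9.019) = 4.163 mV.
Stage 2 is unloaded, so V_B = V_A · R4/(R3+R4) = 4.163 × 44.9/57.40 = 3.256 mV.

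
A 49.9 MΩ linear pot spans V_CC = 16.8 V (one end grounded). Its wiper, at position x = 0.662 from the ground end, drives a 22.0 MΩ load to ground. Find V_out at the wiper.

V_out ≈ 7.38 V

Lower segment x·R_p = 33.03 MΩ; upper segment (1−x)·R_p = 16.87 MΩ.
Lower segment in parallel with the load: 33.03 ‖ 22.0 = 13.21 MΩ.
Then V_out = V_CC · 13.21/(16.87 + 13.21) = 7.377 V.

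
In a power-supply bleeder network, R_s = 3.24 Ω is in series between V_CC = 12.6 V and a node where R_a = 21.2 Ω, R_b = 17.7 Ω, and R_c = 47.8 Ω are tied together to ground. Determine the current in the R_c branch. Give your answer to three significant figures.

I ≈ 0.188 A

Combine the parallel branches: R_p = (1/21.2 + 1/17.7 + 1/47.8)⁻¹ = 8.026 Ω.
V_A = 12.6 × 8.026/11.27 = 8.977 V.
I(R_c) = V_A / R_c = 8.977/47.8 = 0.1878 A.
(Equivalently: I_total = 1.118 A, then current-divider fraction G_k/ΣG = 0.1679.)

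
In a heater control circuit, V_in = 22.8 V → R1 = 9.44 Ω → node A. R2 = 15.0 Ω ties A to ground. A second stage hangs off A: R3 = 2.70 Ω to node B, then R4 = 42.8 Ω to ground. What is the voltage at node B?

Looking into the second stage from A: R3 + R4 = 45.50 Ω appears in parallel with R2.
R2 ‖ (R3+R4) = 11.28 Ω.
V_A = 22.8 × 11.28/(9.44 + 11.28) = 12.41 V.
Then the unloaded second divider: V_B = V_A × R4/(R3+R4) = 12.41 × 0.9407 = 11.68 V.

V_B ≈ 11.7 V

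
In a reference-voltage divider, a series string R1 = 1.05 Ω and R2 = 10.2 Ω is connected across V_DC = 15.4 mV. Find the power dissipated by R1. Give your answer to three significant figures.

ΣR = 11.25 Ω → I = 15.4/11.25 = 1.369 mA.
V(R1) = I·R = 1.437 mV; P = V·I = 1.437 × 1.369 = 1.968 µW.

P ≈ 1.97 µW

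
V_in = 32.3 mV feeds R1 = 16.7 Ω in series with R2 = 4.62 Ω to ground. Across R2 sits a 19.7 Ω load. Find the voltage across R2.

V_out ≈ 5.91 mV

The load sits in parallel with R2, giving an effective lower resistance R2' = R2·R_L/(R2+R_L) = 3.742 Ω.
Then V_out = V_in · R2'/(R1 + R2') = 32.3 × 3.742/20.44 = 5.913 mV.
(Unloaded it would be 7.00 mV; the load pulls it down.)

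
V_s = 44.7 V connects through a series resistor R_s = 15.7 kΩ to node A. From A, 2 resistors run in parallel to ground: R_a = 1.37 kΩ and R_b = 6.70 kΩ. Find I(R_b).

Equivalent of the parallel group: R_p = 1.137 kΩ.
Node voltage V_A = V_s · R_p/(R_s + R_p) = 44.7 × 0.06755 = 3.020 V.
Branch current I = V_A/R_b = 3.020/6.70 = 0.4507 mA.

I ≈ 0.451 mA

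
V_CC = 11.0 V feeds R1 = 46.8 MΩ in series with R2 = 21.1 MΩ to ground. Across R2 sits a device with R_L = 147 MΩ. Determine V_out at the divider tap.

V_out ≈ 3.11 V

First combine the lower leg with the load: R2 ‖ R_L = 18.45 MΩ.
Now apply the divider: V_out = 11.0 × 0.2828 = 3.111 V.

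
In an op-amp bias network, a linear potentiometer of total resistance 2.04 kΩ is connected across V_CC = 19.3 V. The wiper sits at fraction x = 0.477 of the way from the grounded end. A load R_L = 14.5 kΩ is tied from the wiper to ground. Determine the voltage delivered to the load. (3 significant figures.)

V_out ≈ 8.89 V

Split the track: R_lower = x·R_p = 0.9731 kΩ, R_upper = (1−x)·R_p = 1.067 kΩ.
(x·R_p) ‖ R_L = 0.9119 kΩ.
Loaded-divider output: V_out = 19.3 × 0.4608 = 8.894 V.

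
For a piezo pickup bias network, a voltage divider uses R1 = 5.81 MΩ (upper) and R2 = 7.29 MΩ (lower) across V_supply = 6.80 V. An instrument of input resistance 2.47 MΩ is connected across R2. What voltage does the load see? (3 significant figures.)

V_out ≈ 1.64 V

R2 ‖ R_L = (7.29 × 2.47)/(7.29 + 2.47) = 1.845 MΩ.
Voltage divider with the loaded lower leg: V_out = 6.80 × 1.845/(5.81 + 1.845) = 6.80 × 0.2410 = 1.639 V.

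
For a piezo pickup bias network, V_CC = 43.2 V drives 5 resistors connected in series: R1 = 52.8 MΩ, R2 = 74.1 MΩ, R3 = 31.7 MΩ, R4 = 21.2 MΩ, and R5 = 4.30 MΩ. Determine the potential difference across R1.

Series total: ΣR = 52.8 + 74.1 + 31.7 + 21.2 + 4.30 = 184.1 MΩ.
Voltage divider: V = V_CC · (52.80 / 184.1) = 43.2 × 0.2868 = 12.39 V.

V ≈ 12.4 V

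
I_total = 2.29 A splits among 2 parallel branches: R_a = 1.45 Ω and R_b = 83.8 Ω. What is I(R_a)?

For two parallel branches, I_k = I_total · (other R)/(sum of R).
I(R_a) = 2.29 × 83.8/(1.45 + 83.8) = 2.29 × 0.9830 = 2.251 A.

I ≈ 2.25 A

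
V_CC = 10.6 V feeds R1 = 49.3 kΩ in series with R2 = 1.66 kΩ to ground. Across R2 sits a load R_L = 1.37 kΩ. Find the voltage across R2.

V_out ≈ 0.159 V

R2 ‖ R_L = (1.66 × 1.37)/(1.66 + 1.37) = 0.7506 kΩ.
Now apply the divider: V_out = 10.6 × 0.01500 = 0.1590 V.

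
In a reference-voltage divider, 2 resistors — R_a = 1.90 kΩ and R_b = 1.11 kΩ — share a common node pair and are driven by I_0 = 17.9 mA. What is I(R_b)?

Two-branch current divider: I_k = I_0 · R_other/(R_1 + R_2).
So I = 17.9 × 1.90/3.010 = 11.30 mA.

I ≈ 11.3 mA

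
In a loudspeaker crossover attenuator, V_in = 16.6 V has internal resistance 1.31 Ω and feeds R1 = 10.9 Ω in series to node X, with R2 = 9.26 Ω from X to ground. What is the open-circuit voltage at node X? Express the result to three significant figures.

R1' = 1.31 + 10.9 = 12.21 Ω (source resistance + R1).
With X open, the divider is unloaded: V_th = 16.6 × 9.26/21.47 = 7.160 V.

V_th ≈ 7.16 V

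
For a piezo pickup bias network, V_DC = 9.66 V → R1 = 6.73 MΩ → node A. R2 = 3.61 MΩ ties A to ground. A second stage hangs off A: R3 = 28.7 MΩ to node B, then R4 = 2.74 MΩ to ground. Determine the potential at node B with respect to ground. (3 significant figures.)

V_B ≈ 0.273 V

The second stage (R3 + R4 = 31.44 MΩ) loads node A in parallel with R2.
R2 ‖ (R3+R4) = 3.238 MΩ.
First divider: V_A = V_DC · 3.238/(6.73 + 3.238) = 3.138 V.
V_B = V_A × 0.08715 = 0.2735 V.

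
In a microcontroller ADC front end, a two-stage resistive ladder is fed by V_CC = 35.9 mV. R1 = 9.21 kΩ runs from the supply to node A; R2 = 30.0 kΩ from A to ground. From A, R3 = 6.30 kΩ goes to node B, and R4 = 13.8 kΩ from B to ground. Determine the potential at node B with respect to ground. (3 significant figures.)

V_B ≈ 14.0 mV

Node A sees R2 in parallel with the series input of stage 2, R3 + R4 = 20.10 kΩ.
Effective lower resistance at A: R2 ‖ 20.10 = 12.04 kΩ.
So V_A = 35.9 × 0.5665 = 20.34 mV.
V_B = V_A × 0.6866 = 13.96 mV.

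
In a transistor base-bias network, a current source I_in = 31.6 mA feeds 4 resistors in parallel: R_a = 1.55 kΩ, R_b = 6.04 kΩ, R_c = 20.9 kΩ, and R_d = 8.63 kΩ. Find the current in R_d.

ΣG = 1/1.55 + 1/6.04 + 1/20.9 + 1/8.63 = 0.9744.
Current divider: I(R_d) = I_in · G_k/ΣG = 31.6 × (0.1159/0.9744) = 31.6 × 0.1189 = 3.758 mA.

I ≈ 3.76 mA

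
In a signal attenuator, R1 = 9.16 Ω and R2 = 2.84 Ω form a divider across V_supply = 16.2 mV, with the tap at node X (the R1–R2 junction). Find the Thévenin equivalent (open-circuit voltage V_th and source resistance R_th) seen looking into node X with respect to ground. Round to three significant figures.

With X open, the divider is unloaded: V_th = 16.2 × 2.84/12.00 = 3.834 mV.
Zeroing V_supply shorts the top of R1 to ground, so R_th = R1 ‖ R2 = 2.168 Ω.

V_th ≈ 3.83 mV, R_th ≈ 2.17 Ω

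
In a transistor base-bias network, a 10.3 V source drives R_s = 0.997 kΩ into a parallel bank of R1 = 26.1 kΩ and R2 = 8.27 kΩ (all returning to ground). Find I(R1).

I ≈ 0.341 mA

Combine the parallel branches: R_p = (1/26.1 + 1/8.27)⁻¹ = 6.280 kΩ.
Node voltage V_A = V_supply · R_p/(R_s + R_p) = 10.3 × 0.8630 = 8.889 V.
I(R1) = V_A / R1 = 8.889/26.1 = 0.3406 mA.
(Check via current divider: I_total = 1.415 mA; share G_k/ΣG = 0.2406 → same result.)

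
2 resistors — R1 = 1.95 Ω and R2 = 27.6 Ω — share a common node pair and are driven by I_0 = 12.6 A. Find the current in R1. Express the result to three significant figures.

Two-branch current divider: I_k = I_0 · R_other/(R_1 + R_2).
I(R1) = 12.6 × 27.6/(1.95 + 27.6) = 12.6 × 0.9340 = 11.77 A.

I ≈ 11.8 A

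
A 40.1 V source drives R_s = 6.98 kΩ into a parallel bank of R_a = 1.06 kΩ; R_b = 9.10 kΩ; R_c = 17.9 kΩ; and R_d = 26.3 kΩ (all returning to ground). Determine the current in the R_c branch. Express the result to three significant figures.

I ≈ 0.249 mA

Equivalent of the parallel group: R_p = 0.8717 kΩ.
V_A by voltage divider: V_A = 40.1 × 0.8717/(6.98 + 0.8717) = 4.452 V.
Branch current I = V_A/R_c = 4.452/17.9 = 0.2487 mA.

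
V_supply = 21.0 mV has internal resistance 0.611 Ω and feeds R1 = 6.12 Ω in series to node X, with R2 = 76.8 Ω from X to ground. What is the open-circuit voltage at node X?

V_th ≈ 19.3 mV

R1' = 0.611 + 6.12 = 6.731 Ω (source resistance + R1).
With X open, the divider is unloaded: V_th = 21.0 × 76.8/83.53 = 19.31 mV.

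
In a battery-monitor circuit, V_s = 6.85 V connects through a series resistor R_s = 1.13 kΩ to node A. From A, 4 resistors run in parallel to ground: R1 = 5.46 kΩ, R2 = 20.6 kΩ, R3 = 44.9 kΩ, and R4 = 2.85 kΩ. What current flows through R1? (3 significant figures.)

Combine the parallel branches: R_p = (1/5.46 + 1/20.6 + 1/44.9 + 1/2.85)⁻¹ = 1.653 kΩ.
Node voltage V_A = V_s · R_p/(R_s + R_p) = 6.85 × 0.5940 = 4.069 V.
Branch current I = V_A/R1 = 4.069/5.46 = 0.7452 mA.

I ≈ 0.745 mA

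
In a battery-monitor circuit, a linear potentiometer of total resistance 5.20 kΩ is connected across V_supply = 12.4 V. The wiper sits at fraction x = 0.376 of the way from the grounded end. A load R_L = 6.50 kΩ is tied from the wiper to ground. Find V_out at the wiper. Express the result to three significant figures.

Split the track: R_lower = x·R_p = 1.955 kΩ, R_upper = (1−x)·R_p = 3.245 kΩ.
(x·R_p) ‖ R_L = 1.503 kΩ.
Loaded-divider output: V_out = 12.4 × 0.3166 = 3.926 V.

V_out ≈ 3.93 V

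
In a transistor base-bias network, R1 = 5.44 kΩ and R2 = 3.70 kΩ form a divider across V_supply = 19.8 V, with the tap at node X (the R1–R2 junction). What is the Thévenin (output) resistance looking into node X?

R_th ≈ 2.20 kΩ

Looking into X with the source shorted: R_th = R1·R2/(R1+R2) = 5.440 × 3.70/9.140 = 2.202 kΩ.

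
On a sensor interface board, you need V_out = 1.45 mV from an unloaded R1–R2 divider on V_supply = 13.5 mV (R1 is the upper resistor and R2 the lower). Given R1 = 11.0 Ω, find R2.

R2 ≈ 1.32 Ω

V_out/V_supply = R2/(R1+R2) = 0.1074.
Rearranging, R2 = R1·k/(1−k) = 11.0 × 0.1203 = 1.324 Ω.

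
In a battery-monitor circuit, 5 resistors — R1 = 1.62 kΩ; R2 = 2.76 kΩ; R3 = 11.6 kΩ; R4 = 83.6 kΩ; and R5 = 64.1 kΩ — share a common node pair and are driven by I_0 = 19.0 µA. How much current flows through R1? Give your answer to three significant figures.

Total conductance ΣG = 1/1.62 + 1/2.76 + 1/11.6 + 1/83.6 + 1/64.1 = 1.093 (units of 1/kΩ).
Current divider: I(R1) = I_0 · G_k/ΣG = 19.0 × (0.6173/1.093) = 19.0 × 0.5646 = 10.73 µA.

I ≈ 10.7 µA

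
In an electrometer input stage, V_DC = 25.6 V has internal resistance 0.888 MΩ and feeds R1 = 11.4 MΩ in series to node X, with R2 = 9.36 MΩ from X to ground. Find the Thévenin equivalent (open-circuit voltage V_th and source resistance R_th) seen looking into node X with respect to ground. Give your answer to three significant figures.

V_th ≈ 11.1 V, R_th ≈ 5.31 MΩ

R1' = 0.888 + 11.4 = 12.29 MΩ (source resistance + R1).
V_th is the unloaded tap voltage: V_DC · R2/(R1'+R2) = 25.6 × 0.4324 = 11.07 V.
With V_DC suppressed (replaced by a short), R_th = R1' ‖ R2 = (12.29 × 9.36)/(12.29 + 9.36) = 5.313 MΩ.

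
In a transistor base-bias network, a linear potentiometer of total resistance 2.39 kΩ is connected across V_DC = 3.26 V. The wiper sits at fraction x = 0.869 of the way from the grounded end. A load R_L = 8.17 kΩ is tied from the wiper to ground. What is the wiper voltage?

The pot divides into 0.3131 kΩ above the wiper and 2.077 kΩ below.
Lower segment in parallel with the load: 2.077 ‖ 8.17 = 1.656 kΩ.
Loaded-divider output: V_out = 3.26 × 0.8410 = 2.742 V.
(Unloaded: V_out = x·V_DC = 2.83 V.)

V_out ≈ 2.74 V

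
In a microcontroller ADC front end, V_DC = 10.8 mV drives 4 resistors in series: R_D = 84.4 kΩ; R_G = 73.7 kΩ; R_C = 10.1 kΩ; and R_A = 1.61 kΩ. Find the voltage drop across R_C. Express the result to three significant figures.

Total series resistance ΣR = 84.4 + 73.7 + 10.1 + 1.61 = 169.8 kΩ.
By the voltage-divider rule, V = 10.8 × 10.10/169.8 = 0.6424 mV.

V ≈ 0.642 mV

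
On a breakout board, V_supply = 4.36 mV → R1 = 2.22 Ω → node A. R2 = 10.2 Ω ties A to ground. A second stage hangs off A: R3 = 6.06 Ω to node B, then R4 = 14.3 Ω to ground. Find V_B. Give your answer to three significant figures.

The second stage (R3 + R4 = 20.36 Ω) loads node A in parallel with R2.
R2 ‖ (R3+R4) = 6.796 Ω.
First divider: V_A = V_supply · 6.796/(2.22 + 6.796) = 3.286 mV.
V_B = V_A × 0.7024 = 2.308 mV.

V_B ≈ 2.31 mV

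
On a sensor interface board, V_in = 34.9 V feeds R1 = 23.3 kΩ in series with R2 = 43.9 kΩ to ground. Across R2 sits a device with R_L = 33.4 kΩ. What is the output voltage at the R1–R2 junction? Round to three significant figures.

V_out ≈ 15.7 V

The load sits in parallel with R2, giving an effective lower resistance R2' = R2·R_L/(R2+R_L) = 18.97 kΩ.
Now apply the divider: V_out = 34.9 × 0.4488 = 15.66 V.
(Unloaded it would be 22.8 V; the load pulls it down.)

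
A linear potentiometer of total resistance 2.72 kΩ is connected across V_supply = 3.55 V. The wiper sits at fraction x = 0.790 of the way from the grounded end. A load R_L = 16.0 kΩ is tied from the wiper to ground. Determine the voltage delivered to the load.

V_out ≈ 2.73 V

The pot divides into 0.5712 kΩ above the wiper and 2.149 kΩ below.
R_L loads the lower segment: effective lower R = 1.894 kΩ.
V_out = 3.55 × 1.894/(0.5712 + 1.894) = 2.728 V.
(Unloaded: V_out = x·V_supply = 2.80 V.)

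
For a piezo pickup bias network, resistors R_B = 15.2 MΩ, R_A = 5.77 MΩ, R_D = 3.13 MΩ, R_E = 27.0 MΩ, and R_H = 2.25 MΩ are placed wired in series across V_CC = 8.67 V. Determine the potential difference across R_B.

ΣR = 15.2 + 5.77 + 3.13 + 27.0 + 2.25 = 53.35 MΩ.
By the voltage-divider rule, V = 8.67 × 15.20/53.35 = 2.470 V.

V ≈ 2.47 V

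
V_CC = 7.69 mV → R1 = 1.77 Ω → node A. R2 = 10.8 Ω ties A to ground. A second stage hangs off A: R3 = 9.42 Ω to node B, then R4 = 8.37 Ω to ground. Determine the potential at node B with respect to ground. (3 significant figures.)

The second stage (R3 + R4 = 17.79 Ω) loads node A in parallel with R2.
Effective lower resistance at A: R2 ‖ 17.79 = 6.720 Ω.
First divider: V_A = V_CC · 6.720/(1.77 + 6.720) = 6.087 mV.
V_B = V_A × 0.4705 = 2.864 mV.

V_B ≈ 2.86 mV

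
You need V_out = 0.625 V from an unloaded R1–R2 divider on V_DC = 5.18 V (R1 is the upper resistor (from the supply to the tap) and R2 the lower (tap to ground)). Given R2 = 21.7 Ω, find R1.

R1 ≈ 158 Ω

V_out/V_DC = R2/(R1+R2) = 0.1207.
So R1 = R2 · (V_DC/V_out − 1) = 21.7 × (5.18/0.625 − 1) = 21.7 × 7.288 = 158.1 Ω.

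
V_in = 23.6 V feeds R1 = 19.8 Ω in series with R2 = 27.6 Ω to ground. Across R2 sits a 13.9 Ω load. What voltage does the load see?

The load sits in parallel with R2, giving an effective lower resistance R2' = R2·R_L/(R2+R_L) = 9.244 Ω.
Voltage divider with the loaded lower leg: V_out = 23.6 × 9.244/(19.8 + 9.244) = 23.6 × 0.3183 = 7.511 V.
(Unloaded it would be 13.7 V; the load pulls it down.)

V_out ≈ 7.51 V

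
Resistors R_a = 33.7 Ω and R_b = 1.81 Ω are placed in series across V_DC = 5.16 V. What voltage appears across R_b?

ΣR = 33.7 + 1.81 = 35.51 Ω.
V = V_DC · R/ΣR = 5.16 × 0.05097 = 0.2630 V.

V ≈ 0.263 V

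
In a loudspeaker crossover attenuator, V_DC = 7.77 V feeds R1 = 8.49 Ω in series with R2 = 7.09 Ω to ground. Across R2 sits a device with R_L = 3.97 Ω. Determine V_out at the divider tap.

First combine the lower leg with the load: R2 ‖ R_L = 2.545 Ω.
Now apply the divider: V_out = 7.77 × 0.2306 = 1.792 V.
(Unloaded it would be 3.54 V; the load pulls it down.)

V_out ≈ 1.79 V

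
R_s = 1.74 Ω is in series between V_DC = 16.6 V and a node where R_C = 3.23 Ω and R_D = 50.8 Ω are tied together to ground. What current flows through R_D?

I ≈ 0.208 A

Equivalent of the parallel group: R_p = 3.037 Ω.
V_A by voltage divider: V_A = 16.6 × 3.037/(1.74 + 3.037) = 10.55 V.
Branch current I = V_A/R_D = 10.55/50.8 = 0.2077 A.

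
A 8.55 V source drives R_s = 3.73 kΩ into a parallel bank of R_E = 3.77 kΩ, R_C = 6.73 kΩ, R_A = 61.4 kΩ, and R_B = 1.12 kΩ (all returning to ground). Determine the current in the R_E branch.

I ≈ 0.382 mA

Equivalent of the parallel group: R_p = 0.7559 kΩ.
V_A by voltage divider: V_A = 8.55 × 0.7559/(3.73 + 0.7559) = 1.441 V.
Branch current I = V_A/R_E = 1.441/3.77 = 0.3821 mA.
(Check via current divider: I_total = 1.906 mA; share G_k/ΣG = 0.2005 → same result.)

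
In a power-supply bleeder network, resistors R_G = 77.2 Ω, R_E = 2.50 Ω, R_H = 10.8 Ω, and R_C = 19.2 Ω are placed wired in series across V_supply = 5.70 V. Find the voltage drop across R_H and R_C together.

Total series resistance ΣR = 77.2 + 2.50 + 10.8 + 19.2 = 109.7 Ω.
R_{R_H..R_C} = 10.8 + 19.2 = 30.00 Ω.
Voltage divider: V = V_supply · (30.00 / 109.7) = 5.70 × 0.2735 = 1.559 V.

V ≈ 1.56 V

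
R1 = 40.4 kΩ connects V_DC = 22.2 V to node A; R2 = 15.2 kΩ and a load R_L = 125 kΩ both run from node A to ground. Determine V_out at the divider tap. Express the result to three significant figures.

V_out ≈ 5.58 V

The load sits in parallel with R2, giving an effective lower resistance R2' = R2·R_L/(R2+R_L) = 13.55 kΩ.
Then V_out = V_DC · R2'/(R1 + R2') = 22.2 × 13.55/53.95 = 5.576 V.
(Unloaded it would be 6.07 V; the load pulls it down.)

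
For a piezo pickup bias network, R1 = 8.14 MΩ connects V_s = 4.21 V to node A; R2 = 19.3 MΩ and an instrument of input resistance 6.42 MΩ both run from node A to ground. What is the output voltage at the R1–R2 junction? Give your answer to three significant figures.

V_out ≈ 1.57 V

R2 ‖ R_L = (19.3 × 6.42)/(19.3 + 6.42) = 4.817 MΩ.
Then V_out = V_s · R2'/(R1 + R2') = 4.21 × 4.817/12.96 = 1.565 V.
(Unloaded it would be 2.96 V; the load pulls it down.)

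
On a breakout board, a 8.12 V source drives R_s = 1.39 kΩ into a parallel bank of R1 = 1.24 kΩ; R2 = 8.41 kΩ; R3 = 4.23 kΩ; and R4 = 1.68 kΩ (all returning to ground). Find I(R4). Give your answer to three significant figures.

Equivalent of the parallel group: R_p = 0.5692 kΩ.
V_A by voltage divider: V_A = 8.12 × 0.5692/(1.39 + 0.5692) = 2.359 V.
Branch current I = V_A/R4 = 2.359/1.68 = 1.404 mA.

I ≈ 1.40 mA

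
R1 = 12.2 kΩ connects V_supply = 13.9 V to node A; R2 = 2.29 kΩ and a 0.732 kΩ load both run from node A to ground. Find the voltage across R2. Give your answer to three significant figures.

V_out ≈ 0.605 V

First combine the lower leg with the load: R2 ‖ R_L = 0.5547 kΩ.
Then V_out = V_supply · R2'/(R1 + R2') = 13.9 × 0.5547/12.75 = 0.6045 V.
(Unloaded it would be 2.20 V; the load pulls it down.)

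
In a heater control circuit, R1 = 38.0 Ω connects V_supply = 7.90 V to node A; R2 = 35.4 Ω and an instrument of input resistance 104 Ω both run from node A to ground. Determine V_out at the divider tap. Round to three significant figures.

The load sits in parallel with R2, giving an effective lower resistance R2' = R2·R_L/(R2+R_L) = 26.41 Ω.
Voltage divider with the loaded lower leg: V_out = 7.90 × 26.41/(38.0 + 26.41) = 7.90 × 0.4100 = 3.239 V.

V_out ≈ 3.24 V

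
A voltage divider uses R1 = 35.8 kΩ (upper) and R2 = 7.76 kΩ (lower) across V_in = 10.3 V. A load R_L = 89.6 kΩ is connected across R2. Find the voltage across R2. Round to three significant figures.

V_out ≈ 1.71 V

R2 ‖ R_L = (7.76 × 89.6)/(7.76 + 89.6) = 7.141 kΩ.
Now apply the divider: V_out = 10.3 × 0.1663 = 1.713 V.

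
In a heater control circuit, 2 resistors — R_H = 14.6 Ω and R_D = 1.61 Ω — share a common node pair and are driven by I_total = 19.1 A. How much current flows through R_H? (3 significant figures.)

Two-branch current divider: I_k = I_total · R_other/(R_1 + R_2).
I(R_H) = 19.1 × 1.61/(14.6 + 1.61) = 19.1 × 0.09932 = 1.897 A.

I ≈ 1.90 A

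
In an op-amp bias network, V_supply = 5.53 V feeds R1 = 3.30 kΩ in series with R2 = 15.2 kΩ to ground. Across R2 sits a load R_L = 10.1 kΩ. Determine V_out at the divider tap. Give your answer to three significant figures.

V_out ≈ 3.58 V

The load sits in parallel with R2, giving an effective lower resistance R2' = R2·R_L/(R2+R_L) = 6.068 kΩ.
Then V_out = V_supply · R2'/(R1 + R2') = 5.53 × 6.068/9.368 = 3.582 V.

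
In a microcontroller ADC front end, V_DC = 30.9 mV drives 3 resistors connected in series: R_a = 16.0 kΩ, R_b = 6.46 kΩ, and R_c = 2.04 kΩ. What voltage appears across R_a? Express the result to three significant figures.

Series total: ΣR = 16.0 + 6.46 + 2.04 = 24.50 kΩ.
V = V_DC · R/ΣR = 30.9 × 0.6531 = 20.18 mV.

V ≈ 20.2 mV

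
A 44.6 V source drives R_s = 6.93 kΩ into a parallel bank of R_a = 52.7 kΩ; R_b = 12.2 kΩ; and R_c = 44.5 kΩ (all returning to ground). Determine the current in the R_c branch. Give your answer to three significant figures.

Equivalent of the parallel group: R_p = 8.103 kΩ.
Node voltage V_A = V_s · R_p/(R_s + R_p) = 44.6 × 0.5390 = 24.04 V.
I(R_c) = V_A / R_c = 24.04/44.5 = 0.5402 mA.

I ≈ 0.540 mA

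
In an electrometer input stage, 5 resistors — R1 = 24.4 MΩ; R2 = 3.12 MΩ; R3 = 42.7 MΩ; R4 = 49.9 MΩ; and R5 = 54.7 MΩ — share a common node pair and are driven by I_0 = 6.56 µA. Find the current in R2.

Total conductance ΣG = 1/24.4 + 1/3.12 + 1/42.7 + 1/49.9 + 1/54.7 = 0.4232 (units of 1/MΩ).
R2 takes the fraction G_k/ΣG = 0.3205/0.4232 = 0.7573, so I = 6.56 × 0.7573 = 4.968 µA.

I ≈ 4.97 µA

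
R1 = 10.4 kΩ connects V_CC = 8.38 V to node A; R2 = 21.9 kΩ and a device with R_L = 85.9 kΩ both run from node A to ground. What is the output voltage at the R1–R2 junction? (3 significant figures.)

V_out ≈ 5.25 V

The load sits in parallel with R2, giving an effective lower resistance R2' = R2·R_L/(R2+R_L) = 17.45 kΩ.
Voltage divider with the loaded lower leg: V_out = 8.38 × 17.45/(10.4 + 17.45) = 8.38 × 0.6266 = 5.251 V.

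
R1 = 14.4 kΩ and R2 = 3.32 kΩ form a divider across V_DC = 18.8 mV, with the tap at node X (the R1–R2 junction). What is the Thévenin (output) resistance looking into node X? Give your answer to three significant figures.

Looking into X with the source shorted: R_th = R1·R2/(R1+R2) = 14.40 × 3.32/17.72 = 2.698 kΩ.

R_th ≈ 2.70 kΩ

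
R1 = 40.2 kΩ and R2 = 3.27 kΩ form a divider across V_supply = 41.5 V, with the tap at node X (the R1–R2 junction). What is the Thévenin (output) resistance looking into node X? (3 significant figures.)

R_th ≈ 3.02 kΩ

With V_supply suppressed (replaced by a short), R_th = R1 ‖ R2 = (40.20 × 3.27)/(40.20 + 3.27) = 3.024 kΩ.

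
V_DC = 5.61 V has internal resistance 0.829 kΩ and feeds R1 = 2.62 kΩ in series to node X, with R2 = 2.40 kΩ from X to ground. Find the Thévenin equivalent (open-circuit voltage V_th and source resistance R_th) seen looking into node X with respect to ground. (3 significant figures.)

R1' = 0.829 + 2.62 = 3.449 kΩ (source resistance + R1).
Open-circuit (no load on X): V_th = V_DC · R2/(R1' + R2) = 5.61 × 2.40/(3.449 + 2.40) = 2.302 V.
Zeroing V_DC shorts the top of R1' to ground, so R_th = R1' ‖ R2 = 1.415 kΩ.

V_th ≈ 2.30 V, R_th ≈ 1.42 kΩ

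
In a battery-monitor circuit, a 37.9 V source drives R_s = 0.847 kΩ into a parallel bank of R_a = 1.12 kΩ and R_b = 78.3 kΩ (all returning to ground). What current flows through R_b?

Combine the parallel branches: R_p = (1/1.12 + 1/78.3)⁻¹ = 1.104 kΩ.
Node voltage V_A = V_supply · R_p/(R_s + R_p) = 37.9 × 0.5659 = 21.45 V.
Branch current I = V_A/R_b = 21.45/78.3 = 0.2739 mA.
(Equivalently: I_total = 19.42 mA, then current-divider fraction G_k/ΣG = 0.01410.)

I ≈ 0.274 mA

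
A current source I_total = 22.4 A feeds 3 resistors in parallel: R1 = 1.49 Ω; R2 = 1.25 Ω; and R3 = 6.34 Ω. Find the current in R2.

I ≈ 11.0 A

ΣG = 1/1.49 + 1/1.25 + 1/6.34 = 1.629.
R2 takes the fraction G_k/ΣG = 0.8000/1.629 = 0.4911, so I = 22.4 × 0.4911 = 11.00 A.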